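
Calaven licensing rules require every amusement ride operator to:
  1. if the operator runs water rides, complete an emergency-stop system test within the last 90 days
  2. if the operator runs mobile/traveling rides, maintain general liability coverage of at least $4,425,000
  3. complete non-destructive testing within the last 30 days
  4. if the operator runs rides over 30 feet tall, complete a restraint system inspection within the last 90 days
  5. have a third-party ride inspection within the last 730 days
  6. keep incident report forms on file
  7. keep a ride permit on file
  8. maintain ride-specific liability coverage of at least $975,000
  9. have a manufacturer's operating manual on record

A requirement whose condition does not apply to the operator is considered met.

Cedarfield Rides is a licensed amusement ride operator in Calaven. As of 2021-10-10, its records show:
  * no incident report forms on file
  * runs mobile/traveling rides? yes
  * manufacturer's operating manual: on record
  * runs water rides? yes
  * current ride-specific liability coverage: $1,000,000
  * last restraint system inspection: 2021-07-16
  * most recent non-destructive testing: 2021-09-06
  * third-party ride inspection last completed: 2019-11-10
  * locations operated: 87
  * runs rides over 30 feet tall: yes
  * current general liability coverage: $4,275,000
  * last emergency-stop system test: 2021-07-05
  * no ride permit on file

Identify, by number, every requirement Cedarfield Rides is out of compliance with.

1, 2, 3, 6, 7

1. condition 'runs water rides' holds; emergency-stop system test 97 days ago vs limit 90 → not met
2. condition 'runs mobile/traveling rides' holds; general liability coverage $4,275,000 < $4,425,000 → not met
3. non-destructive testing 34 days ago vs limit 30 → not met
4. condition 'runs rides over 30 feet tall' holds; restraint system inspection 86 days ago vs limit 90 → met
5. third-party ride inspection 700 days ago vs limit 730 → met
6. incident report forms absent → not met
7. ride permit absent → not met
8. ride-specific liability coverage $1,000,000 ≥ $975,000 → met
9. manufacturer's operating manual present → met
Not met: 1, 2, 3, 6, 7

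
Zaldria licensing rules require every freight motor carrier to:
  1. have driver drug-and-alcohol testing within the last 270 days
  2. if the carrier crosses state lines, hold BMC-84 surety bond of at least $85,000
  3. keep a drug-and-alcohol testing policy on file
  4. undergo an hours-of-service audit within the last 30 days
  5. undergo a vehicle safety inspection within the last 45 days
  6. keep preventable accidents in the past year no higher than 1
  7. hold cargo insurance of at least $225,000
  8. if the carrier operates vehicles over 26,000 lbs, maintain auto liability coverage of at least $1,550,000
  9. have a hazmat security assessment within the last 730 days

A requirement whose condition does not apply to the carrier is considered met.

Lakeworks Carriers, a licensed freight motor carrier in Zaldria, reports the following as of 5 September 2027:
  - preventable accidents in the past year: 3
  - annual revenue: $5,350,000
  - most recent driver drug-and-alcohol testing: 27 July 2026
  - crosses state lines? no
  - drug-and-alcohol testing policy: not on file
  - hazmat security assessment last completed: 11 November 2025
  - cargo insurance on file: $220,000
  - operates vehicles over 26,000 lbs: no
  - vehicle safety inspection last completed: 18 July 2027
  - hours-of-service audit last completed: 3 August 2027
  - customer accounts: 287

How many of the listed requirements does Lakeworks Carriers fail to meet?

1. driver drug-and-alcohol testing 405 days ago vs limit 270 → not met
2. condition 'crosses state lines' does not hold → requirement n/a → met
3. drug-and-alcohol testing policy absent → not met
4. hours-of-service audit 33 days ago vs limit 30 → not met
5. vehicle safety inspection 49 days ago vs limit 45 → not met
6. preventable accidents in the past year 3 > 1 → not met
7. cargo insurance $220,000 < $225,000 → not met
8. condition 'operates vehicles over 26,000 lbs' does not hold → requirement n/a → met
9. hazmat security assessment 663 days ago vs limit 730 → met
Not met: 6 of 9

6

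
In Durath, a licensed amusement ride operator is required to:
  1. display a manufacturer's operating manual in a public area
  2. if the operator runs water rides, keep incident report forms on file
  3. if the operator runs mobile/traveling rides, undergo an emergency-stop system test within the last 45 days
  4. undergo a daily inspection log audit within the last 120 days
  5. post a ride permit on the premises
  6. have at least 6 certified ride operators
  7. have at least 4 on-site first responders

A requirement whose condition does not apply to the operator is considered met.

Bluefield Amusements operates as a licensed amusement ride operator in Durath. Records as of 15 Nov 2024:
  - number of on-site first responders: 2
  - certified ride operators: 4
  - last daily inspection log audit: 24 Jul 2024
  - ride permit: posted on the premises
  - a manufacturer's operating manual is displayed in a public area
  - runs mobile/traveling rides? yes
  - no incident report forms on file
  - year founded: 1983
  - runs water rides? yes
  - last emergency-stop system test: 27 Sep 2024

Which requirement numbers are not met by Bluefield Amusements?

1. manufacturer's operating manual present → met
2. condition 'runs water rides' holds; incident report forms absent → not met
3. condition 'runs mobile/traveling rides' holds; emergency-stop system test 49 days ago vs limit 45 → not met
4. daily inspection log audit 114 days ago vs limit 120 → met
5. ride permit present → met
6. certified ride operators 4 < 6 → not met
7. on-site first responders 2 < 4 → not met
Not met: 2, 3, 6, 7

2, 3, 6, 7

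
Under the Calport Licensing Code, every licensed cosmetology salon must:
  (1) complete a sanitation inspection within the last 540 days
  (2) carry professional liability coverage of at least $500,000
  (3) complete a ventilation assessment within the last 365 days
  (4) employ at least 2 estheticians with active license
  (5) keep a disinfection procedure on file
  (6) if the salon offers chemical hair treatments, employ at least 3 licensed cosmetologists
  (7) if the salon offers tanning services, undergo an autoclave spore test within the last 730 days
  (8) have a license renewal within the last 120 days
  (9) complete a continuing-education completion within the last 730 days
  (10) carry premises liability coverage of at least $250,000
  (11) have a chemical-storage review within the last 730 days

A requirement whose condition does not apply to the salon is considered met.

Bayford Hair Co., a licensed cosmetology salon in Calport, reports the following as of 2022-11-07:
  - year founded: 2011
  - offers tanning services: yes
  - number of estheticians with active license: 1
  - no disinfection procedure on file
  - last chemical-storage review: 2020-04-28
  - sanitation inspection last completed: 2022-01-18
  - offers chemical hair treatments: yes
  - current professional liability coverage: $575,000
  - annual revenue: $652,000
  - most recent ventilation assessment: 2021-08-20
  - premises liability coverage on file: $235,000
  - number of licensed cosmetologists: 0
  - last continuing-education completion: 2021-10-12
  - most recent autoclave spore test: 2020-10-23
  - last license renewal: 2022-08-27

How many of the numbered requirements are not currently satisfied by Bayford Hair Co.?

1. sanitation inspection 293 days ago vs limit 540 → met
2. professional liability coverage $575,000 ≥ $500,000 → met
3. ventilation assessment 444 days ago vs limit 365 → not met
4. estheticians with active license 1 < 2 → not met
5. disinfection procedure absent → not met
6. condition 'offers chemical hair treatments' holds; licensed cosmetologists 0 < 3 → not met
7. condition 'offers tanning services' holds; autoclave spore test 745 days ago vs limit 730 → not met
8. license renewal 72 days ago vs limit 120 → met
9. continuing-education completion 391 days ago vs limit 730 → met
10. premises liability coverage $235,000 < $250,000 → not met
11. chemical-storage review 923 days ago vs limit 730 → not met
Not met: 7 of 11

7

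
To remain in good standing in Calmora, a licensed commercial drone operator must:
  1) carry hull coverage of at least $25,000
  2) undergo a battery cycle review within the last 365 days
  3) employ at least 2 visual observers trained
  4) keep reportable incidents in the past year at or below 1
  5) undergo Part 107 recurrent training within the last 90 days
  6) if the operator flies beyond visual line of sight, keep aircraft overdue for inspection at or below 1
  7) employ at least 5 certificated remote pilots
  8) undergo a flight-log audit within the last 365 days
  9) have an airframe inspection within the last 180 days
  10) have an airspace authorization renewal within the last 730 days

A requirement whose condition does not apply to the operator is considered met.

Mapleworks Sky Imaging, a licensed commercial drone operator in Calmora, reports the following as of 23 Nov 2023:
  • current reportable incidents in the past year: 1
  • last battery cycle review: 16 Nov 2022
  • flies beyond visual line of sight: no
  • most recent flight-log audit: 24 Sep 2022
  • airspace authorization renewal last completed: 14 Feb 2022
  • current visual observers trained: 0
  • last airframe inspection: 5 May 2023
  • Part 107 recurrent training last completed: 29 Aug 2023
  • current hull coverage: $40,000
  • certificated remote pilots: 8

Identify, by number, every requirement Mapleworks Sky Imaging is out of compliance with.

1. hull coverage $40,000 ≥ $25,000 → met
2. battery cycle review 372 days ago vs limit 365 → not met
3. visual observers trained 0 < 2 → not met
4. reportable incidents in the past year 1 ≤ 1 → met
5. Part 107 recurrent training 86 days ago vs limit 90 → met
6. condition 'flies beyond visual line of sight' does not hold → requirement n/a → met
7. certificated remote pilots 8 ≥ 5 → met
8. flight-log audit 425 days ago vs limit 365 → not met
9. airframe inspection 202 days ago vs limit 180 → not met
10. airspace authorization renewal 647 days ago vs limit 730 → met
Not met: 2, 3, 8, 9

2, 3, 8, 9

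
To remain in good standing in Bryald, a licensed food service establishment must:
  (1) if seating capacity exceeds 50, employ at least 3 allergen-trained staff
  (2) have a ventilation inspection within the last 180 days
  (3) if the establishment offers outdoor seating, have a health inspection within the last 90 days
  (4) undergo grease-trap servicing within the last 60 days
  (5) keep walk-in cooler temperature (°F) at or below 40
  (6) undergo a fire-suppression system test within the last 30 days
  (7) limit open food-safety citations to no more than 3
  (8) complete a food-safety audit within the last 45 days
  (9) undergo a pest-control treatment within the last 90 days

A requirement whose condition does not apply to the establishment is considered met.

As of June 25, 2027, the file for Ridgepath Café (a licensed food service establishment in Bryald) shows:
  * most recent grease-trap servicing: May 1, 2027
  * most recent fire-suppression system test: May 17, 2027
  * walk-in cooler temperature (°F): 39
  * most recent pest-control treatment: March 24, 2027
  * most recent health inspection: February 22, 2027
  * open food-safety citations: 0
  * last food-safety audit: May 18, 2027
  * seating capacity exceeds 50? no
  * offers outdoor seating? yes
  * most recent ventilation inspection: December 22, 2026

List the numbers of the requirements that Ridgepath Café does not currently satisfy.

2, 3, 6, 9

1. condition 'seating capacity exceeds 50' does not hold → requirement n/a → met
2. ventilation inspection 185 days ago vs limit 180 → not met
3. condition 'offers outdoor seating' holds; health inspection 123 days ago vs limit 90 → not met
4. grease-trap servicing 55 days ago vs limit 60 → met
5. walk-in cooler temperature (°F) 39 ≤ 40 → met
6. fire-suppression system test 39 days ago vs limit 30 → not met
7. open food-safety citations 0 ≤ 3 → met
8. food-safety audit 38 days ago vs limit 45 → met
9. pest-control treatment 93 days ago vs limit 90 → not met
Not met: 2, 3, 6, 9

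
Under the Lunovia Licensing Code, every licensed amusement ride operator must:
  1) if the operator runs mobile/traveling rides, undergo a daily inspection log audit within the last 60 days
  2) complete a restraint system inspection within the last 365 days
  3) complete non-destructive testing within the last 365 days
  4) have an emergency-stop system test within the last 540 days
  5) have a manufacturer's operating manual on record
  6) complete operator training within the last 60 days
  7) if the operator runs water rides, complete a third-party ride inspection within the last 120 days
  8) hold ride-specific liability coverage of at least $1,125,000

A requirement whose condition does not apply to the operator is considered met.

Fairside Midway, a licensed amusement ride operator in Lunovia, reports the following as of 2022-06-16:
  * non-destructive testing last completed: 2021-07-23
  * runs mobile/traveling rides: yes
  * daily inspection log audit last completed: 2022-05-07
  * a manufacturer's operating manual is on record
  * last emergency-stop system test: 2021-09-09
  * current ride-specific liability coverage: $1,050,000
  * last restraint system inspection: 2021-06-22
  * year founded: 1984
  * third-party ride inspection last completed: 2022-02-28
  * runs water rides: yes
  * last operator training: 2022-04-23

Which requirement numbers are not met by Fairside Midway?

8

1. condition 'runs mobile/traveling rides' holds; daily inspection log audit 40 days ago vs limit 60 → met
2. restraint system inspection 359 days ago vs limit 365 → met
3. non-destructive testing 328 days ago vs limit 365 → met
4. emergency-stop system test 280 days ago vs limit 540 → met
5. manufacturer's operating manual present → met
6. operator training 54 days ago vs limit 60 → met
7. condition 'runs water rides' holds; third-party ride inspection 108 days ago vs limit 120 → met
8. ride-specific liability coverage $1,050,000 < $1,125,000 → not met
Not met: 8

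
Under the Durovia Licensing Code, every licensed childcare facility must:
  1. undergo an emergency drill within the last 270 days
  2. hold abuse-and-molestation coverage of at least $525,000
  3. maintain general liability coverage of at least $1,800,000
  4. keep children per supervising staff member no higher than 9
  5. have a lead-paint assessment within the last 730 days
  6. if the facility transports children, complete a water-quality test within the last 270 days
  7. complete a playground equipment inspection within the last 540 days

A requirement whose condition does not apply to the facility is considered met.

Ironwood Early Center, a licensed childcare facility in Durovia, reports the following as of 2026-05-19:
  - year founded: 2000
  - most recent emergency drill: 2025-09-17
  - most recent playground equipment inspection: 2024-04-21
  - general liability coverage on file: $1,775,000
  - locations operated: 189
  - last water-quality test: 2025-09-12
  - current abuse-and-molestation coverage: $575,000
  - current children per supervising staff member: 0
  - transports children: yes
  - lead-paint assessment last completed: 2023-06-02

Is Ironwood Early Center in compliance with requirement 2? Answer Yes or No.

2. abuse-and-molestation coverage $575,000 ≥ $525,000 → met

Yes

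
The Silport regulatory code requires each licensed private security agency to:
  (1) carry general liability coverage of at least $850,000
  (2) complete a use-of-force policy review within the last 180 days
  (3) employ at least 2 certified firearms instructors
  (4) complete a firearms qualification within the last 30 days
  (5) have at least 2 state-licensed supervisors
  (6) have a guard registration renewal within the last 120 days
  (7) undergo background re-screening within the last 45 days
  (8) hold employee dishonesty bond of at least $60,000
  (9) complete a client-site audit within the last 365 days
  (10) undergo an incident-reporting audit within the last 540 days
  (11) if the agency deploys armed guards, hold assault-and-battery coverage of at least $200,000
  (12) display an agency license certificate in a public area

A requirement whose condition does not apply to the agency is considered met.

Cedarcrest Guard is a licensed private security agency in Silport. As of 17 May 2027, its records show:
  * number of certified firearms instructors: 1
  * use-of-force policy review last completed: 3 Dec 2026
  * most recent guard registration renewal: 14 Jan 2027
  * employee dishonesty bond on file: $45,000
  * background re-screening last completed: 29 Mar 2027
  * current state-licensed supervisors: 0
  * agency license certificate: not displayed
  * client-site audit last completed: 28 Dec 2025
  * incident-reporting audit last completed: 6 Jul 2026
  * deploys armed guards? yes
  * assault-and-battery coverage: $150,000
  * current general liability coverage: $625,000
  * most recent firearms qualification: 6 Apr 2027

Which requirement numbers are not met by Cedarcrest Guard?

1, 3, 4, 5, 6, 7, 8, 9, 11, 12

1. general liability coverage $625,000 < $850,000 → not met
2. use-of-force policy review 165 days ago vs limit 180 → met
3. certified firearms instructors 1 < 2 → not met
4. firearms qualification 41 days ago vs limit 30 → not met
5. state-licensed supervisors 0 < 2 → not met
6. guard registration renewal 123 days ago vs limit 120 → not met
7. background re-screening 49 days ago vs limit 45 → not met
8. employee dishonesty bond $45,000 < $60,000 → not met
9. client-site audit 505 days ago vs limit 365 → not met
10. incident-reporting audit 315 days ago vs limit 540 → met
11. condition 'deploys armed guards' holds; assault-and-battery coverage $150,000 < $200,000 → not met
12. agency license certificate absent → not met
Not met: 1, 3, 4, 5, 6, 7, 8, 9, 11, 12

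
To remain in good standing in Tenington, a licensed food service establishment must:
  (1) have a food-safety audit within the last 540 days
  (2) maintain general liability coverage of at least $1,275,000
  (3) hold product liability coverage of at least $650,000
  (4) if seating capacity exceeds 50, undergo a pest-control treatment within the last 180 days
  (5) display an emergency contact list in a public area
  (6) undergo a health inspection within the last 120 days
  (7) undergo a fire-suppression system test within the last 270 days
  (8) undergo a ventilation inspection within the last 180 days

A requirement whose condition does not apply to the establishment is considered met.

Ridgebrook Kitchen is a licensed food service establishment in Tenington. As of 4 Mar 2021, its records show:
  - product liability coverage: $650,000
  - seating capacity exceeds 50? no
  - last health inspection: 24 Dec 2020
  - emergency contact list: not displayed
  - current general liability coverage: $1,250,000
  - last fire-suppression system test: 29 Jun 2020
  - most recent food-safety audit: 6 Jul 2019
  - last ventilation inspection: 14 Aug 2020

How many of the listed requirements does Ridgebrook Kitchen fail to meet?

1. food-safety audit 607 days ago vs limit 540 → not met
2. general liability coverage $1,250,000 < $1,275,000 → not met
3. product liability coverage $650,000 ≥ $650,000 → met
4. condition 'seating capacity exceeds 50' does not hold → requirement n/a → met
5. emergency contact list absent → not met
6. health inspection 70 days ago vs limit 120 → met
7. fire-suppression system test 248 days ago vs limit 270 → met
8. ventilation inspection 202 days ago vs limit 180 → not met
Not met: 4 of 8

4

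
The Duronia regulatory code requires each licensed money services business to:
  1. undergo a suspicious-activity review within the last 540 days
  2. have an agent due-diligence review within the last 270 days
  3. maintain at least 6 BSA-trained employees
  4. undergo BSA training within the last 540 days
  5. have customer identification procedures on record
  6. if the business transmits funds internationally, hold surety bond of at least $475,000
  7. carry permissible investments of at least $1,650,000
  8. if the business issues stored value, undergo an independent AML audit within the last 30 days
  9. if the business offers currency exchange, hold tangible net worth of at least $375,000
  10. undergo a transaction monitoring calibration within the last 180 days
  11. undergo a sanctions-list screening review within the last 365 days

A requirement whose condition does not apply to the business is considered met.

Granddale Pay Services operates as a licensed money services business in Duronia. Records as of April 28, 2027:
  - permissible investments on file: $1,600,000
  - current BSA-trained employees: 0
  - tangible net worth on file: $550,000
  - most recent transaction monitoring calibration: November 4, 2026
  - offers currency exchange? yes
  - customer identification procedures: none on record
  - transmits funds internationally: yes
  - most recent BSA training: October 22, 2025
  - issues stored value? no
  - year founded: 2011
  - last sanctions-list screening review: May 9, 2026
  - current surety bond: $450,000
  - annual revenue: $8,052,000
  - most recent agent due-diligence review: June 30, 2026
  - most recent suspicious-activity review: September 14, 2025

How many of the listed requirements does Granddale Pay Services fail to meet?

7

1. suspicious-activity review 591 days ago vs limit 540 → not met
2. agent due-diligence review 302 days ago vs limit 270 → not met
3. BSA-trained employees 0 < 6 → not met
4. BSA training 553 days ago vs limit 540 → not met
5. customer identification procedures absent → not met
6. condition 'transmits funds internationally' holds; surety bond $450,000 < $475,000 → not met
7. permissible investments $1,600,000 < $1,650,000 → not met
8. condition 'issues stored value' does not hold → requirement n/a → met
9. condition 'offers currency exchange' holds; tangible net worth $550,000 ≥ $375,000 → met
10. transaction monitoring calibration 175 days ago vs limit 180 → met
11. sanctions-list screening review 354 days ago vs limit 365 → met
Not met: 7 of 11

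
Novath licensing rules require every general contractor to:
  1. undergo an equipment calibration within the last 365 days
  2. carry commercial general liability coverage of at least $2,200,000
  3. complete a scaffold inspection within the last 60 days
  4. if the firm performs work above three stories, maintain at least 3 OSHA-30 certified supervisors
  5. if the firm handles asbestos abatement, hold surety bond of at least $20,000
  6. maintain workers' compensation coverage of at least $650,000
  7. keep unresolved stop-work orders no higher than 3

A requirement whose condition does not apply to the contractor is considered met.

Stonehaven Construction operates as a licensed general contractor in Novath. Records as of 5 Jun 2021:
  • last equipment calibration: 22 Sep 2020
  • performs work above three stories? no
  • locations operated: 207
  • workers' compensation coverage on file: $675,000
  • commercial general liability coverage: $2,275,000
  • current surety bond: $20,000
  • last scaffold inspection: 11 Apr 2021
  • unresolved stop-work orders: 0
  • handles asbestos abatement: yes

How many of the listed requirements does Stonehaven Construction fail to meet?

0

1. equipment calibration 256 days ago vs limit 365 → met
2. commercial general liability coverage $2,275,000 ≥ $2,200,000 → met
3. scaffold inspection 55 days ago vs limit 60 → met
4. condition 'performs work above three stories' does not hold → requirement n/a → met
5. condition 'handles asbestos abatement' holds; surety bond $20,000 ≥ $20,000 → met
6. workers' compensation coverage $675,000 ≥ $650,000 → met
7. unresolved stop-work orders 0 ≤ 3 → met
Not met: 0 of 7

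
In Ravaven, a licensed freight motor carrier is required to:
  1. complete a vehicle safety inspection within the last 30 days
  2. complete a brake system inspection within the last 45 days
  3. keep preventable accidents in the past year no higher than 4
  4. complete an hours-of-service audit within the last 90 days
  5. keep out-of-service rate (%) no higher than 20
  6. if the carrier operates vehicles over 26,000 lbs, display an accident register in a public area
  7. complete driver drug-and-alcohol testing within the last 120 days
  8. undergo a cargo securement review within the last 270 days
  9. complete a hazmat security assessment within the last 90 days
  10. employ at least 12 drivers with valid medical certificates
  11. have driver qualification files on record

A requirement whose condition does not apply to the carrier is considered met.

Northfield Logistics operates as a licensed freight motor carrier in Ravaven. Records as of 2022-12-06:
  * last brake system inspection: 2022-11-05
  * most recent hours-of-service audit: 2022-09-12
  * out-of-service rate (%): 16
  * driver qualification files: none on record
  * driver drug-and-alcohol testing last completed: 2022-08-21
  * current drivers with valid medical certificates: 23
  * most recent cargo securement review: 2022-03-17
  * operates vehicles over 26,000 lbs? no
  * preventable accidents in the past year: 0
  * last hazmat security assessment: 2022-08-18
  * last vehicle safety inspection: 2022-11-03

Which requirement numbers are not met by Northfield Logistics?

1, 9, 11

1. vehicle safety inspection 33 days ago vs limit 30 → not met
2. brake system inspection 31 days ago vs limit 45 → met
3. preventable accidents in the past year 0 ≤ 4 → met
4. hours-of-service audit 85 days ago vs limit 90 → met
5. out-of-service rate (%) 16 ≤ 20 → met
6. condition 'operates vehicles over 26,000 lbs' does not hold → requirement n/a → met
7. driver drug-and-alcohol testing 107 days ago vs limit 120 → met
8. cargo securement review 264 days ago vs limit 270 → met
9. hazmat security assessment 110 days ago vs limit 90 → not met
10. drivers with valid medical certificates 23 ≥ 12 → met
11. driver qualification files absent → not met
Not met: 1, 9, 11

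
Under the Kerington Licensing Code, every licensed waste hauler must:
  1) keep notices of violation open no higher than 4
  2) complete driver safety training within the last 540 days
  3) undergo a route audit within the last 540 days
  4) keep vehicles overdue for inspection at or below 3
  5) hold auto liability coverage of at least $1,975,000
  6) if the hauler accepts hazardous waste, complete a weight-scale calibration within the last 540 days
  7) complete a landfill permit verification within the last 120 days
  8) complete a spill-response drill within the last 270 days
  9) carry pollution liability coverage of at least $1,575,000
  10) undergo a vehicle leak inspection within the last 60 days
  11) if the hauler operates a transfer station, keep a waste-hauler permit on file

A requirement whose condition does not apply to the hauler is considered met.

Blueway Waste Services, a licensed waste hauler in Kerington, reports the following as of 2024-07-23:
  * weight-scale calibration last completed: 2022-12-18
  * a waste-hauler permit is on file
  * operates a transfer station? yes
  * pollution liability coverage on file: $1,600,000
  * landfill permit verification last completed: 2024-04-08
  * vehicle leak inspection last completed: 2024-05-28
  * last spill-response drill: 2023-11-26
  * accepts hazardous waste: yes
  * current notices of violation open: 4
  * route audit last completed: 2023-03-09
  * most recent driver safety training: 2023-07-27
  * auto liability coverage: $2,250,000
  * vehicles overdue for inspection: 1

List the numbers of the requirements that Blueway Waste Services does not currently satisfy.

6

1. notices of violation open 4 ≤ 4 → met
2. driver safety training 362 days ago vs limit 540 → met
3. route audit 502 days ago vs limit 540 → met
4. vehicles overdue for inspection 1 ≤ 3 → met
5. auto liability coverage $2,250,000 ≥ $1,975,000 → met
6. condition 'accepts hazardous waste' holds; weight-scale calibration 583 days ago vs limit 540 → not met
7. landfill permit verification 106 days ago vs limit 120 → met
8. spill-response drill 240 days ago vs limit 270 → met
9. pollution liability coverage $1,600,000 ≥ $1,575,000 → met
10. vehicle leak inspection 56 days ago vs limit 60 → met
11. condition 'operates a transfer station' holds; waste-hauler permit present → met
Not met: 6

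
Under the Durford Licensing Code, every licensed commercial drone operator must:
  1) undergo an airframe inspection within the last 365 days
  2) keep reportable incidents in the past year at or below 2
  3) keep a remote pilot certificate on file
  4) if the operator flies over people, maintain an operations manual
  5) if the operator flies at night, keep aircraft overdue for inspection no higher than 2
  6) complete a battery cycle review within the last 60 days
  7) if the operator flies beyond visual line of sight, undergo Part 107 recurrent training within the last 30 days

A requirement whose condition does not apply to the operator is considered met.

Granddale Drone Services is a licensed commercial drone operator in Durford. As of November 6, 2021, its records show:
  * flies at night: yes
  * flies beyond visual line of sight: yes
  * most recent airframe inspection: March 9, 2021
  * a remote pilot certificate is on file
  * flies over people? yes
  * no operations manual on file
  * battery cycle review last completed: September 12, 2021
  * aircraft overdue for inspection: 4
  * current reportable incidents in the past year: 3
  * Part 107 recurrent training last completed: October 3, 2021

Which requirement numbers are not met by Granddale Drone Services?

1. airframe inspection 242 days ago vs limit 365 → met
2. reportable incidents in the past year 3 > 2 → not met
3. remote pilot certificate present → met
4. condition 'flies over people' holds; operations manual absent → not met
5. condition 'flies at night' holds; aircraft overdue for inspection 4 > 2 → not met
6. battery cycle review 55 days ago vs limit 60 → met
7. condition 'flies beyond visual line of sight' holds; Part 107 recurrent training 34 days ago vs limit 30 → not met
Not met: 2, 4, 5, 7

2, 4, 5, 7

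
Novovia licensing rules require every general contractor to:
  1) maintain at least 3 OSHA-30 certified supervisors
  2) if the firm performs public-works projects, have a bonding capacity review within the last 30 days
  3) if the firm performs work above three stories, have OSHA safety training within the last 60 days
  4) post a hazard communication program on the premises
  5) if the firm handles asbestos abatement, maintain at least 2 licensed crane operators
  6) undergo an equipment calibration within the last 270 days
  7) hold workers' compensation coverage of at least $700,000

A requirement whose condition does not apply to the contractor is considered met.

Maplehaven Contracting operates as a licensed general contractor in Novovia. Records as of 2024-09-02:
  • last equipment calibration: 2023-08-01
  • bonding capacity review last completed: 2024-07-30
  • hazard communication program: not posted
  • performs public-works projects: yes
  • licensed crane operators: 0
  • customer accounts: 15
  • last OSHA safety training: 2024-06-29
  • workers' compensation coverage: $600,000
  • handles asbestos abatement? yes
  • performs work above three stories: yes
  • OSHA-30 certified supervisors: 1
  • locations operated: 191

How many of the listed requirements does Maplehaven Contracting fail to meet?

1. OSHA-30 certified supervisors 1 < 3 → not met
2. condition 'performs public-works projects' holds; bonding capacity review 34 days ago vs limit 30 → not met
3. condition 'performs work above three stories' holds; OSHA safety training 65 days ago vs limit 60 → not met
4. hazard communication program absent → not met
5. condition 'handles asbestos abatement' holds; licensed crane operators 0 < 2 → not met
6. equipment calibration 398 days ago vs limit 270 → not met
7. workers' compensation coverage $600,000 < $700,000 → not met
Not met: 7 of 7

7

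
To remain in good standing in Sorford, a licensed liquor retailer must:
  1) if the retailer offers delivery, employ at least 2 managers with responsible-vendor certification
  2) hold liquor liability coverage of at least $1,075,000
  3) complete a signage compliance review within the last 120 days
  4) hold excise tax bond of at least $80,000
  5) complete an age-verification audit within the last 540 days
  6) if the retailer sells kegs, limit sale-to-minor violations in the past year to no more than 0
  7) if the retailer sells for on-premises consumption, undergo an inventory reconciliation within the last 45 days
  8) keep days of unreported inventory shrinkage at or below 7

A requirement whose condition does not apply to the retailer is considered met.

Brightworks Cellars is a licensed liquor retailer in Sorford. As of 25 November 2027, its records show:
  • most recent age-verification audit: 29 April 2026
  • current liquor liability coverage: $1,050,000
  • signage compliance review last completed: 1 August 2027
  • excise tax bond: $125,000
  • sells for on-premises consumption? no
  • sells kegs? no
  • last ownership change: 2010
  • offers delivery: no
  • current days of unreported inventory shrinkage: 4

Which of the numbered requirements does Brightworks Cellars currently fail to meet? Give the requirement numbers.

1. condition 'offers delivery' does not hold → requirement n/a → met
2. liquor liability coverage $1,050,000 < $1,075,000 → not met
3. signage compliance review 116 days ago vs limit 120 → met
4. excise tax bond $125,000 ≥ $80,000 → met
5. age-verification audit 575 days ago vs limit 540 → not met
6. condition 'sells kegs' does not hold → requirement n/a → met
7. condition 'sells for on-premises consumption' does not hold → requirement n/a → met
8. days of unreported inventory shrinkage 4 ≤ 7 → met
Not met: 2, 5

2, 5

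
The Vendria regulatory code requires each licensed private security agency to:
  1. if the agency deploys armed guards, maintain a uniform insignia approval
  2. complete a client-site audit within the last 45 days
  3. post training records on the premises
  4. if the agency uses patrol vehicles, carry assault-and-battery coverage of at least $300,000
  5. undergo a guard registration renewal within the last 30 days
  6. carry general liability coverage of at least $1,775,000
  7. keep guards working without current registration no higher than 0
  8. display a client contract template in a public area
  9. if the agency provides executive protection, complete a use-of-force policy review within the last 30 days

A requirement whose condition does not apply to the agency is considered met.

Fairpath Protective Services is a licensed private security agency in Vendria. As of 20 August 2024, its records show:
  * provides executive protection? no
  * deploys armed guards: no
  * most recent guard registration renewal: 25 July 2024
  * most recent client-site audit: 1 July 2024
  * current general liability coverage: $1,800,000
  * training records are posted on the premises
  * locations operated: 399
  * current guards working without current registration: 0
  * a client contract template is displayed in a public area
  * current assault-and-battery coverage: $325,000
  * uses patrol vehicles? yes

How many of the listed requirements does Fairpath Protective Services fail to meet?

1

1. condition 'deploys armed guards' does not hold → requirement n/a → met
2. client-site audit 50 days ago vs limit 45 → not met
3. training records present → met
4. condition 'uses patrol vehicles' holds; assault-and-battery coverage $325,000 ≥ $300,000 → met
5. guard registration renewal 26 days ago vs limit 30 → met
6. general liability coverage $1,800,000 ≥ $1,775,000 → met
7. guards working without current registration 0 ≤ 0 → met
8. client contract template present → met
9. condition 'provides executive protection' does not hold → requirement n/a → met
Not met: 1 of 9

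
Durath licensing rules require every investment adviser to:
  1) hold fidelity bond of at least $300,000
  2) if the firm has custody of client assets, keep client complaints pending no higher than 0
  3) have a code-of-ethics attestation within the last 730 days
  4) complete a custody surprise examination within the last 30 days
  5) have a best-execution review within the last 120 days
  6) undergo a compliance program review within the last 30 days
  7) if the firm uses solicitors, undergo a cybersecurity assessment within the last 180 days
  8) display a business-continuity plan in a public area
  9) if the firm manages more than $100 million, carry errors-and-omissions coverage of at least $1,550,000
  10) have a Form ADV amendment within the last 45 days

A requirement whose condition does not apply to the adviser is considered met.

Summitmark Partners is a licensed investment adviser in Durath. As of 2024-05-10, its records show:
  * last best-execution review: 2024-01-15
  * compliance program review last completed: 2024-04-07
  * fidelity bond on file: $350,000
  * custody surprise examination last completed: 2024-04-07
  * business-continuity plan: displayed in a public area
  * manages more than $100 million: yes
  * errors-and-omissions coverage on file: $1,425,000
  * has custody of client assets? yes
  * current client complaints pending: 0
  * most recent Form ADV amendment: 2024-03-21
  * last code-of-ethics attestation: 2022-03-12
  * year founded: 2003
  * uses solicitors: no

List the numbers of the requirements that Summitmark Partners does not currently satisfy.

1. fidelity bond $350,000 ≥ $300,000 → met
2. condition 'has custody of client assets' holds; client complaints pending 0 ≤ 0 → met
3. code-of-ethics attestation 790 days ago vs limit 730 → not met
4. custody surprise examination 33 days ago vs limit 30 → not met
5. best-execution review 116 days ago vs limit 120 → met
6. compliance program review 33 days ago vs limit 30 → not met
7. condition 'uses solicitors' does not hold → requirement n/a → met
8. business-continuity plan present → met
9. condition 'manages more than $100 million' holds; errors-and-omissions coverage $1,425,000 < $1,550,000 → not met
10. Form ADV amendment 50 days ago vs limit 45 → not met
Not met: 3, 4, 6, 9, 10

3, 4, 6, 9, 10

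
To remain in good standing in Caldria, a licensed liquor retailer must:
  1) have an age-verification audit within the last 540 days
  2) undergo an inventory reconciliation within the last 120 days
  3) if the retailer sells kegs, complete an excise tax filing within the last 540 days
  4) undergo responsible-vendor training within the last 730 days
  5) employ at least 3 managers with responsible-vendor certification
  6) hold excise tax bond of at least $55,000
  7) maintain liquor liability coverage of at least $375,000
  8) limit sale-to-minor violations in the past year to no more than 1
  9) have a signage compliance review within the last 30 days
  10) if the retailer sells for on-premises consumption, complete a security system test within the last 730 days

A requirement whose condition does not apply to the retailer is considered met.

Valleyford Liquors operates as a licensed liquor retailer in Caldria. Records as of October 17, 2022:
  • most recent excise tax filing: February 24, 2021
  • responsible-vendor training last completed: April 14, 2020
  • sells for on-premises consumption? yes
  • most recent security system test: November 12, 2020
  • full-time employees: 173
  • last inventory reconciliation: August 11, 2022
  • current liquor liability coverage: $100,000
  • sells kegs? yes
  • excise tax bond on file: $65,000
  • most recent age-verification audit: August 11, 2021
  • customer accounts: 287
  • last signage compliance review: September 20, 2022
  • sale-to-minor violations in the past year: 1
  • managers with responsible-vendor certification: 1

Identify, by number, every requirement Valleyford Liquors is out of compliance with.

3, 4, 5, 7

1. age-verification audit 432 days ago vs limit 540 → met
2. inventory reconciliation 67 days ago vs limit 120 → met
3. condition 'sells kegs' holds; excise tax filing 600 days ago vs limit 540 → not met
4. responsible-vendor training 916 days ago vs limit 730 → not met
5. managers with responsible-vendor certification 1 < 3 → not met
6. excise tax bond $65,000 ≥ $55,000 → met
7. liquor liability coverage $100,000 < $375,000 → not met
8. sale-to-minor violations in the past year 1 ≤ 1 → met
9. signage compliance review 27 days ago vs limit 30 → met
10. condition 'sells for on-premises consumption' holds; security system test 704 days ago vs limit 730 → met
Not met: 3, 4, 5, 7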